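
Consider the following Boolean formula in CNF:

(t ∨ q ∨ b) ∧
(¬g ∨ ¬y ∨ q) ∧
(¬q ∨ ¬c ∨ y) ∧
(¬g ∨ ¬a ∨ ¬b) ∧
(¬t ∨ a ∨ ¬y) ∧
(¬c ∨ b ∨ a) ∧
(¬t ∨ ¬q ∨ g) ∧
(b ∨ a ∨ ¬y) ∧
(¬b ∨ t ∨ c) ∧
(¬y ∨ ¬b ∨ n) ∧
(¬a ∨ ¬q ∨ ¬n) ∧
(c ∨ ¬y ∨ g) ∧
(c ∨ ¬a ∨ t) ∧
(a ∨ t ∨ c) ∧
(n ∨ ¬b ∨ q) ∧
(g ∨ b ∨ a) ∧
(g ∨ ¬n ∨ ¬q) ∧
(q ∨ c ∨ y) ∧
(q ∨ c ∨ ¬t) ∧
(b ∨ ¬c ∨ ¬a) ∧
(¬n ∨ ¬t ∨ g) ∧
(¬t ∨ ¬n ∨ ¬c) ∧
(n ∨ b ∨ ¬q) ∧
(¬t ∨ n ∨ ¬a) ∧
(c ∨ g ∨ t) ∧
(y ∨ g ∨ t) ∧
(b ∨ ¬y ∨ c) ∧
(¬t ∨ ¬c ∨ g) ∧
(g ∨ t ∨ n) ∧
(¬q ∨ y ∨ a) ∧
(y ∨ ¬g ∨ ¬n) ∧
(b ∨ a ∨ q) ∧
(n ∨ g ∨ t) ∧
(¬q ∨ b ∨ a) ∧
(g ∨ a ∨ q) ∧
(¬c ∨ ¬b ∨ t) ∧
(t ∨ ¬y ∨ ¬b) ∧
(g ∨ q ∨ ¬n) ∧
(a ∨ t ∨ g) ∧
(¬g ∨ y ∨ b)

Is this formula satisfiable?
No

No, the formula is not satisfiable.

No assignment of truth values to the variables can make all 40 clauses true simultaneously.

The formula is UNSAT (unsatisfiable).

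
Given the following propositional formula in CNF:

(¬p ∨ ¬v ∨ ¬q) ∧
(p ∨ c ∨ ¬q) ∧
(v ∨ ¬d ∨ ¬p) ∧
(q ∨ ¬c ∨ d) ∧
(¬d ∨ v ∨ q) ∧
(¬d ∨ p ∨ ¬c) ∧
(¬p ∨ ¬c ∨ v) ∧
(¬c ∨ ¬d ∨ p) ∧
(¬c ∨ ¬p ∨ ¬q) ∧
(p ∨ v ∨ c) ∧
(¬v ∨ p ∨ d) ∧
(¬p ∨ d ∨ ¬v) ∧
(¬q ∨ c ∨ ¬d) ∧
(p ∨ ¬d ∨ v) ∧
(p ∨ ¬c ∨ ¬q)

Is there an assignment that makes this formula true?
Yes

Yes, the formula is satisfiable.

One satisfying assignment is: v=False, c=False, d=False, q=False, p=True

Verification: With this assignment, all 15 clauses evaluate to true.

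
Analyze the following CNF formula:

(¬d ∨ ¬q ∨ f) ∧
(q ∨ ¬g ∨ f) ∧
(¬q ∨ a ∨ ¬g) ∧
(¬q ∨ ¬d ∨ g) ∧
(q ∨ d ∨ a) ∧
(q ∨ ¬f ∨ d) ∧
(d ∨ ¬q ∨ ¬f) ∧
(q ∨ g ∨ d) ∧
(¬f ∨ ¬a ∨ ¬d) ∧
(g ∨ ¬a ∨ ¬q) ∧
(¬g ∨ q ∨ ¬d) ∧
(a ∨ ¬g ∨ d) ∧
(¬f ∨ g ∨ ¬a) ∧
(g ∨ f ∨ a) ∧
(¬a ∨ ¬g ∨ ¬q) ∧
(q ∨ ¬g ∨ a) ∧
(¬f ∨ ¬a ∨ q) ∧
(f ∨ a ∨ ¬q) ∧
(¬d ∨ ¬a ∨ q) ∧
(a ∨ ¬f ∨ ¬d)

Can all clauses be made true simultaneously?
No

No, the formula is not satisfiable.

No assignment of truth values to the variables can make all 20 clauses true simultaneously.

The formula is UNSAT (unsatisfiable).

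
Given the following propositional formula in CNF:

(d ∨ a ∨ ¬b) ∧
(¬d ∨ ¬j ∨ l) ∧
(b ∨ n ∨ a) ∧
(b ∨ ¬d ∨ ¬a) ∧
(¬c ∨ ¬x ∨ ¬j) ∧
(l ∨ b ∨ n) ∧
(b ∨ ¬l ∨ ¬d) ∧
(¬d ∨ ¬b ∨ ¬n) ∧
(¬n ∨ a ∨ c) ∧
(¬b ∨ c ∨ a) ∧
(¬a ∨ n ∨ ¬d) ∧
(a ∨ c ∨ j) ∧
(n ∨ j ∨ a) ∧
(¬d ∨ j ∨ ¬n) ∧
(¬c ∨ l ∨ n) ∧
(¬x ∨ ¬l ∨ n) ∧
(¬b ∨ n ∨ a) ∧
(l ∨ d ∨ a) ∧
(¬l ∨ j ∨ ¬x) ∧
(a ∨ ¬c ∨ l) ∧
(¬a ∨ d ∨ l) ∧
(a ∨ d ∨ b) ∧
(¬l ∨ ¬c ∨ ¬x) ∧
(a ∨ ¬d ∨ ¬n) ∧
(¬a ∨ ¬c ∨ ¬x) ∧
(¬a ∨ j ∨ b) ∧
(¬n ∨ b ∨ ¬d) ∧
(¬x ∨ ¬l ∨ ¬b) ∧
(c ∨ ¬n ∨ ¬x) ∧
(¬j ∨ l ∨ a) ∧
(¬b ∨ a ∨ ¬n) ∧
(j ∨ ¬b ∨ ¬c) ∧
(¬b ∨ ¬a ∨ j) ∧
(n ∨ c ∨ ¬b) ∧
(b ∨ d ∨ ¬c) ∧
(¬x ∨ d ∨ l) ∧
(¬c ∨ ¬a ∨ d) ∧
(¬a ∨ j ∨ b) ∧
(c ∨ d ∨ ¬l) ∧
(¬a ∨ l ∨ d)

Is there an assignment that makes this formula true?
No

No, the formula is not satisfiable.

No assignment of truth values to the variables can make all 40 clauses true simultaneously.

The formula is UNSAT (unsatisfiable).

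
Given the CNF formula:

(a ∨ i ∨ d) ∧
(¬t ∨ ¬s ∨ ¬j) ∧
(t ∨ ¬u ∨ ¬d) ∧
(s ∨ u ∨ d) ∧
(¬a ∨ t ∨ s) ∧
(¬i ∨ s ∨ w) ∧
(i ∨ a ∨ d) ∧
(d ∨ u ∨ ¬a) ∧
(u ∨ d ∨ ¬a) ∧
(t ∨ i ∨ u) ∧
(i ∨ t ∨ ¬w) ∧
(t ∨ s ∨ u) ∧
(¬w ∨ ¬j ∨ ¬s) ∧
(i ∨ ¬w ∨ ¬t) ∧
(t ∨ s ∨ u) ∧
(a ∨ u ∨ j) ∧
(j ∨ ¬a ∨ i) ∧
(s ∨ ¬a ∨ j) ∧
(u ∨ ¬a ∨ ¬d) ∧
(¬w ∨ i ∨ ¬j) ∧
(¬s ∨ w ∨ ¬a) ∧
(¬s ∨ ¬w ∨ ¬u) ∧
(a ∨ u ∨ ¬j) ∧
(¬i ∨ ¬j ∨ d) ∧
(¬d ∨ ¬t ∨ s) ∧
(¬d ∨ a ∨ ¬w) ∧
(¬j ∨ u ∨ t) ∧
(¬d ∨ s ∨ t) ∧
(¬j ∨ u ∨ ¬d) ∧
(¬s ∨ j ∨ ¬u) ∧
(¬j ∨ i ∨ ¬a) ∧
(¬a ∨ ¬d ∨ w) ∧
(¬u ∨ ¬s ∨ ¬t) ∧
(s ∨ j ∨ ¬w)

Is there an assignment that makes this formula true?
No

No, the formula is not satisfiable.

No assignment of truth values to the variables can make all 34 clauses true simultaneously.

The formula is UNSAT (unsatisfiable).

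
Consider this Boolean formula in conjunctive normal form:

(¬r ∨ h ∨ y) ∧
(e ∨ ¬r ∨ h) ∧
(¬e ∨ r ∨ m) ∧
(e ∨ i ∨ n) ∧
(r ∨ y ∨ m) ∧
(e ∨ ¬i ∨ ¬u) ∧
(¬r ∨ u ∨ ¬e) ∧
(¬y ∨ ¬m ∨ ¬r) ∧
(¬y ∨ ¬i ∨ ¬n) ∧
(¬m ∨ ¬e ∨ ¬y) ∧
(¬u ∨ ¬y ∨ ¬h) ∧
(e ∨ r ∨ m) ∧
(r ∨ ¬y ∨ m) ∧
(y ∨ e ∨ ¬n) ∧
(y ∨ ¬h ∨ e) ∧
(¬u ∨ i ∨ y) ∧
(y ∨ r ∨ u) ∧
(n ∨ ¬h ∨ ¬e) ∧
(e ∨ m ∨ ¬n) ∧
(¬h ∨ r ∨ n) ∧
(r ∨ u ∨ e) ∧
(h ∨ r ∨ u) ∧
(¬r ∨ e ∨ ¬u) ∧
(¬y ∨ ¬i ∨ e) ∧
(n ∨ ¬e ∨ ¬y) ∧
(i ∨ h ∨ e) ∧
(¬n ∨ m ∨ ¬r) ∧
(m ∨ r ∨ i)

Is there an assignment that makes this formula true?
Yes

Yes, the formula is satisfiable.

One satisfying assignment is: r=False, u=True, e=True, i=True, h=True, n=True, m=True, y=False

Verification: With this assignment, all 28 clauses evaluate to true.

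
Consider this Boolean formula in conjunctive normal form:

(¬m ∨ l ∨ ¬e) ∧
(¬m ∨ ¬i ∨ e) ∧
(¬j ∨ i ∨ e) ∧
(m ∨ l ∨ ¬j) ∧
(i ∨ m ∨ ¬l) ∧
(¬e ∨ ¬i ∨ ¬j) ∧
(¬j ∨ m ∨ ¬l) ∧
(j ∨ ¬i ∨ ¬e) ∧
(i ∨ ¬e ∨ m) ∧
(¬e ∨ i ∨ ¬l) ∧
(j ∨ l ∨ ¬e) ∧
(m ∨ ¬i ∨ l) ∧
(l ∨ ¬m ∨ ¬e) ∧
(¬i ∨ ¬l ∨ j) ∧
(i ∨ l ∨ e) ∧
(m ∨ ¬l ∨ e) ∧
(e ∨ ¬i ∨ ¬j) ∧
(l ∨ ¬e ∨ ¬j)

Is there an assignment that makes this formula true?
Yes

Yes, the formula is satisfiable.

One satisfying assignment is: m=True, l=True, j=False, e=False, i=False

Verification: With this assignment, all 18 clauses evaluate to true.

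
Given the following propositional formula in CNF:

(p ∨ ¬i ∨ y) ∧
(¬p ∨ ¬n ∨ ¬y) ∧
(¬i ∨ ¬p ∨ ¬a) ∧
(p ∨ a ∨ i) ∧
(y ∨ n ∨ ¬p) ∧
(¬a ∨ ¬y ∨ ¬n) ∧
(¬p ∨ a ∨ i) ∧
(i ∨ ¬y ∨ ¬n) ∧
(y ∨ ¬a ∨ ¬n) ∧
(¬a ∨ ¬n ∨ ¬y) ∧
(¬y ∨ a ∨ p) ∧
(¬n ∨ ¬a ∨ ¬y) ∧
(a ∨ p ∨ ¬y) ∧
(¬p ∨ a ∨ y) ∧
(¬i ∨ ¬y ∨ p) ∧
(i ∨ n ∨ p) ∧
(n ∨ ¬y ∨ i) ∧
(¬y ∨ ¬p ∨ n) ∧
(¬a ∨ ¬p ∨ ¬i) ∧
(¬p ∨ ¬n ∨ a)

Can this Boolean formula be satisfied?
No

No, the formula is not satisfiable.

No assignment of truth values to the variables can make all 20 clauses true simultaneously.

The formula is UNSAT (unsatisfiable).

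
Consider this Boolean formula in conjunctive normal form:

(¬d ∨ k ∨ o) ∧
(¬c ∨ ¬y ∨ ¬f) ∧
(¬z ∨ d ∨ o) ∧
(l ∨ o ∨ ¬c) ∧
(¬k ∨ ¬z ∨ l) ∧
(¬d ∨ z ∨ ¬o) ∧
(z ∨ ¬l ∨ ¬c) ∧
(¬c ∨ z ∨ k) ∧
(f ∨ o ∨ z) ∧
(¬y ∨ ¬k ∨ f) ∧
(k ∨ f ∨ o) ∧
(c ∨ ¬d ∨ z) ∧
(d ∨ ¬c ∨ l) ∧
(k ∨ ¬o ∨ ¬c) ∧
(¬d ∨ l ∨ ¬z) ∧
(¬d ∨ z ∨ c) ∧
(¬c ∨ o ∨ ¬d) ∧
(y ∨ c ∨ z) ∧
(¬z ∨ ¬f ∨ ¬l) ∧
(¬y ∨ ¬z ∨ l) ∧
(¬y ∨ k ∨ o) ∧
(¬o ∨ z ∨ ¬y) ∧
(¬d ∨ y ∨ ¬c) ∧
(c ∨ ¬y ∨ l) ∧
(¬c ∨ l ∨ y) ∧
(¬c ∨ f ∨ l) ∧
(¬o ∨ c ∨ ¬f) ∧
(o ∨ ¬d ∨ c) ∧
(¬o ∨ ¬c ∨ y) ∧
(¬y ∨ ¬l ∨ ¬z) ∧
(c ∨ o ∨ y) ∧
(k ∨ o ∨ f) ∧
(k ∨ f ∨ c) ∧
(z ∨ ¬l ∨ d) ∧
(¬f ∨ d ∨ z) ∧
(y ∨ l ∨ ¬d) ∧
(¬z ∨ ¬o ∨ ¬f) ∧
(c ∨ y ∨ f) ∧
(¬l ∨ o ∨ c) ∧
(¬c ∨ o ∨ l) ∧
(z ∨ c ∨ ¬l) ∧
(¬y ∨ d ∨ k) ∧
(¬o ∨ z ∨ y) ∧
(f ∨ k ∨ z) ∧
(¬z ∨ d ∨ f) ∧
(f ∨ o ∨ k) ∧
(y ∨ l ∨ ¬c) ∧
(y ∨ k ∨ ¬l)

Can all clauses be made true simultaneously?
No

No, the formula is not satisfiable.

No assignment of truth values to the variables can make all 48 clauses true simultaneously.

The formula is UNSAT (unsatisfiable).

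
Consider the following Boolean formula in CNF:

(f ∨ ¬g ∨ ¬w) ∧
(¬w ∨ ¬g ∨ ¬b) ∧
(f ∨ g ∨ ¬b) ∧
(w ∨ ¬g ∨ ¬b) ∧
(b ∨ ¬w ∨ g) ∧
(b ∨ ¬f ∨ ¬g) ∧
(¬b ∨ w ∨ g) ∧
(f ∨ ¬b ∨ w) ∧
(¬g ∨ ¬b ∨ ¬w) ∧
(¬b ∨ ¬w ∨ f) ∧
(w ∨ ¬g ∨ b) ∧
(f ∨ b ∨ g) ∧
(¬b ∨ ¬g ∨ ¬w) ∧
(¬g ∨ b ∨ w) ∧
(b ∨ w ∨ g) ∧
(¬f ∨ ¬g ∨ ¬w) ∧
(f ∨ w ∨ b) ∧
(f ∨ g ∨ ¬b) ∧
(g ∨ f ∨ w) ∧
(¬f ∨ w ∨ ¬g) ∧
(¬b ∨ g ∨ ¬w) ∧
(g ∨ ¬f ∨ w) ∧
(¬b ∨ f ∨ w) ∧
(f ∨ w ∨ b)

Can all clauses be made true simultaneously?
No

No, the formula is not satisfiable.

No assignment of truth values to the variables can make all 24 clauses true simultaneously.

The formula is UNSAT (unsatisfiable).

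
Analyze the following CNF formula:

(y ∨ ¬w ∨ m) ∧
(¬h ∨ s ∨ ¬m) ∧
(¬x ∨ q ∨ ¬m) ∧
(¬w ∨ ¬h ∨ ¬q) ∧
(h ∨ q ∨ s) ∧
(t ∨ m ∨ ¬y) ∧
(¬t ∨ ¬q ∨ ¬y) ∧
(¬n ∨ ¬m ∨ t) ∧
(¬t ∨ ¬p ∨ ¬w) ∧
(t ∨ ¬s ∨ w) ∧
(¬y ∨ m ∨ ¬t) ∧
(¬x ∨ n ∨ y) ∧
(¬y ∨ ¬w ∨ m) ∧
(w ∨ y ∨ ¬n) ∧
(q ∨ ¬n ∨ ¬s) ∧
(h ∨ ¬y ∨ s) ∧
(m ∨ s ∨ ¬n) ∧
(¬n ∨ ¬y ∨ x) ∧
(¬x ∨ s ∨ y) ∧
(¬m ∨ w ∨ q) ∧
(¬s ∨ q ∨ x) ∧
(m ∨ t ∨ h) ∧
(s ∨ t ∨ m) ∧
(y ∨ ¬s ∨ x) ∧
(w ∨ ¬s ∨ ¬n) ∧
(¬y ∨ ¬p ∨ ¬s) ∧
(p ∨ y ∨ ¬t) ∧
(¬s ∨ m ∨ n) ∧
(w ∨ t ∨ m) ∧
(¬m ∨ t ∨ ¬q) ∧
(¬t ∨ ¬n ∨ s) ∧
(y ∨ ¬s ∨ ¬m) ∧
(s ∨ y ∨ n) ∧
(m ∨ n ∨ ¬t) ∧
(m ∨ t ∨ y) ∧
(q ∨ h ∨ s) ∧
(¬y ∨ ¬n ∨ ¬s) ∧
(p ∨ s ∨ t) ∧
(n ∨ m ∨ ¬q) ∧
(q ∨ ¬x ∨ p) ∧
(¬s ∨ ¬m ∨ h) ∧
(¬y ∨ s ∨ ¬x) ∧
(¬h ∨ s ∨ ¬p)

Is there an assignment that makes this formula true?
No

No, the formula is not satisfiable.

No assignment of truth values to the variables can make all 43 clauses true simultaneously.

The formula is UNSAT (unsatisfiable).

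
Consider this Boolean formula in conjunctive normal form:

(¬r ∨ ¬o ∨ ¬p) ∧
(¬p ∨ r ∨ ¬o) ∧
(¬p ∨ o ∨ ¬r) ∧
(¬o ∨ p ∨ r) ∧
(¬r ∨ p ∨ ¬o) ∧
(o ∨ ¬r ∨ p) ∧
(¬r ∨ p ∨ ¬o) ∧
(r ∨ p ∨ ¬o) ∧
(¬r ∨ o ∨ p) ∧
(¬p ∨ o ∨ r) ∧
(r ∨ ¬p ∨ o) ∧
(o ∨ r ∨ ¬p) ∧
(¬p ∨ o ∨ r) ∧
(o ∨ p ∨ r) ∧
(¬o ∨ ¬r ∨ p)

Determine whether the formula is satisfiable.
No

No, the formula is not satisfiable.

No assignment of truth values to the variables can make all 15 clauses true simultaneously.

The formula is UNSAT (unsatisfiable).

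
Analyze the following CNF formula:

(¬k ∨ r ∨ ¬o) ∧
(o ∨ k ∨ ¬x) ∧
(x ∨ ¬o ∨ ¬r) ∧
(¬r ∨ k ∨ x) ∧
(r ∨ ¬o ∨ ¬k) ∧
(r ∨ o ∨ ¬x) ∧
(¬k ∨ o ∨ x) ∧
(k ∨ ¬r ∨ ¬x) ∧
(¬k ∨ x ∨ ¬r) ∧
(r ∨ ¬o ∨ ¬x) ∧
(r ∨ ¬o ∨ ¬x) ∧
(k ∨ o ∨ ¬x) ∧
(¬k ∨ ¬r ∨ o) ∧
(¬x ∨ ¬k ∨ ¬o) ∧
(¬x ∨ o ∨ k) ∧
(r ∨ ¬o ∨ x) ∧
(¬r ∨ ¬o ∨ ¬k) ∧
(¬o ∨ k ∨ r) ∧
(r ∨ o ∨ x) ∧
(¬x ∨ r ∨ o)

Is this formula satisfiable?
No

No, the formula is not satisfiable.

No assignment of truth values to the variables can make all 20 clauses true simultaneously.

The formula is UNSAT (unsatisfiable).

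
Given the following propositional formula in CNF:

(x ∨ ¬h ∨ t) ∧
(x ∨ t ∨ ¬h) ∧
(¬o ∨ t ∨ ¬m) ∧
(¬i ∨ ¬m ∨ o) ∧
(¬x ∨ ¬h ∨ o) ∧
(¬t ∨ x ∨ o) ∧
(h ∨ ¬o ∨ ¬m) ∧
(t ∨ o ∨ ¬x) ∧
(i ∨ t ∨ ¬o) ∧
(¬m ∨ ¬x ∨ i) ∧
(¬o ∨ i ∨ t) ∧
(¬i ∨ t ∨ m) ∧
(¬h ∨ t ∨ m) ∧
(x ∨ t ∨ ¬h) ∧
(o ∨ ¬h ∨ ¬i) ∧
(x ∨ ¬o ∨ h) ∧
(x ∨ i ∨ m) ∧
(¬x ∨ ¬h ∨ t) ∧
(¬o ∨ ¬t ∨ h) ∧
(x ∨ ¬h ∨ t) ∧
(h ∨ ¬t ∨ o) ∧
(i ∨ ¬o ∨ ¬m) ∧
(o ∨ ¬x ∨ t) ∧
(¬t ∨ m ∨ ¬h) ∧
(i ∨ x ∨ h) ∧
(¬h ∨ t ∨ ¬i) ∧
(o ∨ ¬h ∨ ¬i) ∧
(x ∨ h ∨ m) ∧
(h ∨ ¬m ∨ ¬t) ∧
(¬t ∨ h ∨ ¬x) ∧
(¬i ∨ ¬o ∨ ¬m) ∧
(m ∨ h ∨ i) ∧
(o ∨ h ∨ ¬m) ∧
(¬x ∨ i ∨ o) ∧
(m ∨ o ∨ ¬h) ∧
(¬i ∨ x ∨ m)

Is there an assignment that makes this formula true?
No

No, the formula is not satisfiable.

No assignment of truth values to the variables can make all 36 clauses true simultaneously.

The formula is UNSAT (unsatisfiable).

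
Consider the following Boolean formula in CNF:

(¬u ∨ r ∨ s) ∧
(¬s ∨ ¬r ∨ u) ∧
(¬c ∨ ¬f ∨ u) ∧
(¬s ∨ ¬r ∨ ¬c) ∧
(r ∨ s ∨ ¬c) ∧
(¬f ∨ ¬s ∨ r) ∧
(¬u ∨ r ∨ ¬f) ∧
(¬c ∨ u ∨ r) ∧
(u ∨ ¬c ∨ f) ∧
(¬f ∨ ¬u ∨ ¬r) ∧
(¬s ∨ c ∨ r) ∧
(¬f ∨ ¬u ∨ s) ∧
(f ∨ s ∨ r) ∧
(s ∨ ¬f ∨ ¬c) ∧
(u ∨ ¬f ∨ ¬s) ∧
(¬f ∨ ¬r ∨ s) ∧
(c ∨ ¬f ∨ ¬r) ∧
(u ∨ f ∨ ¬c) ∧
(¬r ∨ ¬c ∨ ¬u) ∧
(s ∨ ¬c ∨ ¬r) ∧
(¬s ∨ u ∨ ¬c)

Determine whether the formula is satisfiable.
Yes

Yes, the formula is satisfiable.

One satisfying assignment is: s=True, r=False, f=False, c=True, u=True

Verification: With this assignment, all 21 clauses evaluate to true.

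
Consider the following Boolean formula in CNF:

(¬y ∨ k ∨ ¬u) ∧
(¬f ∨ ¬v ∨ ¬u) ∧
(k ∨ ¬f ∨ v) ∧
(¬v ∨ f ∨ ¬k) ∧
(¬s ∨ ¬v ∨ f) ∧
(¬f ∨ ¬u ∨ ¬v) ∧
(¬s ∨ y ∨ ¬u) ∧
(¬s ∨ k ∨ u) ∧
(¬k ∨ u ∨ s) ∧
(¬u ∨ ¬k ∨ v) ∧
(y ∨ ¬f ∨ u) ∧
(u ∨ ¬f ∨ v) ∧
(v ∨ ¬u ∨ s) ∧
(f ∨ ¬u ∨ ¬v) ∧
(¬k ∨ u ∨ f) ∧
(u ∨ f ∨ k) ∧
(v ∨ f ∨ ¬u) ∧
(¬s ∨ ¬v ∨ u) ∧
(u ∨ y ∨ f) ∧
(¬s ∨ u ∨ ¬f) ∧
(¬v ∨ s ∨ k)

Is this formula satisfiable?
No

No, the formula is not satisfiable.

No assignment of truth values to the variables can make all 21 clauses true simultaneously.

The formula is UNSAT (unsatisfiable).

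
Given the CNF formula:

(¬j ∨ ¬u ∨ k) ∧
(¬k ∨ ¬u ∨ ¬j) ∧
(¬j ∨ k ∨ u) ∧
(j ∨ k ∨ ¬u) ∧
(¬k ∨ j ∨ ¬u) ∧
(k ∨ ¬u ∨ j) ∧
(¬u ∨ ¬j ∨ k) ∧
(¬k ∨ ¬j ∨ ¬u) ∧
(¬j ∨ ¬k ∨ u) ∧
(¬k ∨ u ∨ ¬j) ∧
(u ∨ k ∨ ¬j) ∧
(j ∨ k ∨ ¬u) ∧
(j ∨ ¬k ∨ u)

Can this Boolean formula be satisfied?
Yes

Yes, the formula is satisfiable.

One satisfying assignment is: k=False, u=False, j=False

Verification: With this assignment, all 13 clauses evaluate to true.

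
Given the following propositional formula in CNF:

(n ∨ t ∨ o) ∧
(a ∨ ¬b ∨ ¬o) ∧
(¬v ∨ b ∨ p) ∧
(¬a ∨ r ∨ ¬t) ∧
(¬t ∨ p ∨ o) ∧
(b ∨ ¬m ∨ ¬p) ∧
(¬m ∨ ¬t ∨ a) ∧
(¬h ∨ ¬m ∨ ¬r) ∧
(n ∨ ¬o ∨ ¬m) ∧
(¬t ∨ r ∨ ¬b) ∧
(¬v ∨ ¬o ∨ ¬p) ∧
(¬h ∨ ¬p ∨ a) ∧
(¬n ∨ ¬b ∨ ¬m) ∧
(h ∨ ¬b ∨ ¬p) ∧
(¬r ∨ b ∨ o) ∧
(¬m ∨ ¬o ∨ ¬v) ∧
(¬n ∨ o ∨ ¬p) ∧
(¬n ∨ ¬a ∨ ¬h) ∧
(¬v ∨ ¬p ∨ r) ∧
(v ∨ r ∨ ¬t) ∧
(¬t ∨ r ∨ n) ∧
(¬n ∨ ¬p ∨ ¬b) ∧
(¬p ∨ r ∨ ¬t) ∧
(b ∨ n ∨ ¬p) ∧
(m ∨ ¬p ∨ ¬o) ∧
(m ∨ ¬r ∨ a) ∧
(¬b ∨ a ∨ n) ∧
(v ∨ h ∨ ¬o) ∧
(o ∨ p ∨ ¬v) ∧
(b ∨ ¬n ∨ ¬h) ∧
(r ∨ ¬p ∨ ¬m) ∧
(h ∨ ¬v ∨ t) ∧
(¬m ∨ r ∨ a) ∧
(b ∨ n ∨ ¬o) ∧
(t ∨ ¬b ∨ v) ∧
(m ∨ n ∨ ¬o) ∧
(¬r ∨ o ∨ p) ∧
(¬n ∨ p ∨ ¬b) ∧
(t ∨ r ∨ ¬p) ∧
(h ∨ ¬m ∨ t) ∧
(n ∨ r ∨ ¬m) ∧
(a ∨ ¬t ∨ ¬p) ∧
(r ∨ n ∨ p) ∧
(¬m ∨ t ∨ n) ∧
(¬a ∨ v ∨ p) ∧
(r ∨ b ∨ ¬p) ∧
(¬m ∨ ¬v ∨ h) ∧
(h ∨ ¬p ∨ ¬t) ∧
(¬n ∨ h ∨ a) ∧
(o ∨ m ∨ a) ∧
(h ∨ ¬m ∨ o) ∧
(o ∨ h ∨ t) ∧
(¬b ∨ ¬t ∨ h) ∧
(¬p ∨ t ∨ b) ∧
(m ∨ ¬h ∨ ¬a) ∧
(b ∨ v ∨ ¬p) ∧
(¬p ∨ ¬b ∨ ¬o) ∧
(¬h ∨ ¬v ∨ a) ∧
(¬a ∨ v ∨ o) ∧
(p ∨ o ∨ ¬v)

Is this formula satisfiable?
No

No, the formula is not satisfiable.

No assignment of truth values to the variables can make all 60 clauses true simultaneously.

The formula is UNSAT (unsatisfiable).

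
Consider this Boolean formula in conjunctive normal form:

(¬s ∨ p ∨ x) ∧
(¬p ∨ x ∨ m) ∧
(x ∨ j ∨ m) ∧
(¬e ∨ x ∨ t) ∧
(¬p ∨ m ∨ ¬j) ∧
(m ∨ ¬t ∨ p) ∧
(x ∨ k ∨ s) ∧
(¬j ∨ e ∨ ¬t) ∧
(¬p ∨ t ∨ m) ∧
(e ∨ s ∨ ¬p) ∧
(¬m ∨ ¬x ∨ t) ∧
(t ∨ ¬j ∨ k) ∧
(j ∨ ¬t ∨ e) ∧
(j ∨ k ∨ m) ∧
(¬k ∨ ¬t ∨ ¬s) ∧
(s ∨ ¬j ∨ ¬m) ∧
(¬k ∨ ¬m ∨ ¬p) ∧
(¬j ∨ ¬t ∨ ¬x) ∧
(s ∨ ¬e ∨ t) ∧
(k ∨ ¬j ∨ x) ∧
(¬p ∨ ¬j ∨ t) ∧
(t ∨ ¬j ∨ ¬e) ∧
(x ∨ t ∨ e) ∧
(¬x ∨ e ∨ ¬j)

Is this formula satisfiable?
Yes

Yes, the formula is satisfiable.

One satisfying assignment is: x=True, p=False, s=False, t=False, j=False, k=True, e=False, m=False

Verification: With this assignment, all 24 clauses evaluate to true.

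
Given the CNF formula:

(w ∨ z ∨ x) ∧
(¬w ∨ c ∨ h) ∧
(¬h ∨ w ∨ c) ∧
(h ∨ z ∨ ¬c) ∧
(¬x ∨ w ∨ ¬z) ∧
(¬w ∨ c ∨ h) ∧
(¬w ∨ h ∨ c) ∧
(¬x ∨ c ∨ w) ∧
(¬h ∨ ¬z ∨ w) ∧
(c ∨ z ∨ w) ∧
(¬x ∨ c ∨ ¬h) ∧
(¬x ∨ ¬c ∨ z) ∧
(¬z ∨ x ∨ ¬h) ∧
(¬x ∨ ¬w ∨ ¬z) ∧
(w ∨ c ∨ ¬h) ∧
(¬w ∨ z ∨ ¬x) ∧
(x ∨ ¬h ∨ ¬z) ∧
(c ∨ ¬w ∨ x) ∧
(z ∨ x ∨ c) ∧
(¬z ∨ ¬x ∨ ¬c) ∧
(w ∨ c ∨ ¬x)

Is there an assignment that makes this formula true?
Yes

Yes, the formula is satisfiable.

One satisfying assignment is: h=False, w=False, x=False, z=True, c=False

Verification: With this assignment, all 21 clauses evaluate to true.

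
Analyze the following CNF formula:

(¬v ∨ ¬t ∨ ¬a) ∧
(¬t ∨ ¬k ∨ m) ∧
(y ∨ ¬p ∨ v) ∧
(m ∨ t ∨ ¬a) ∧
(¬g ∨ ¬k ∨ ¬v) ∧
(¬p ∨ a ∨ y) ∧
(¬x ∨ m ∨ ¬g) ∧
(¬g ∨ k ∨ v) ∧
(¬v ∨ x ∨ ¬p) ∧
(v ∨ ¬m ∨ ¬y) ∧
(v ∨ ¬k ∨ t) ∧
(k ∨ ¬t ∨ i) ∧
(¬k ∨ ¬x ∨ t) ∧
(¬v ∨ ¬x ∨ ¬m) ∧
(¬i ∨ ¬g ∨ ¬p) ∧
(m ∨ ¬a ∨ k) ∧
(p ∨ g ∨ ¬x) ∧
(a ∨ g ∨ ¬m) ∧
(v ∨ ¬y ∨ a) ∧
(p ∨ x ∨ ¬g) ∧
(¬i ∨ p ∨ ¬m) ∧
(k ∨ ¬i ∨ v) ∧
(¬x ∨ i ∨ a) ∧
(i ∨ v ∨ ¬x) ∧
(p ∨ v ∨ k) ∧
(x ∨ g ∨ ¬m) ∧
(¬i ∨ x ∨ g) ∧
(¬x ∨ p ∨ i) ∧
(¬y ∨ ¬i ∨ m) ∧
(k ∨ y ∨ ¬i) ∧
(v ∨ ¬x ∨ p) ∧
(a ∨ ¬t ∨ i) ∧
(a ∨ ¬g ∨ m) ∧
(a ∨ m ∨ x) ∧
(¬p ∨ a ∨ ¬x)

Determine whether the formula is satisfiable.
No

No, the formula is not satisfiable.

No assignment of truth values to the variables can make all 35 clauses true simultaneously.

The formula is UNSAT (unsatisfiable).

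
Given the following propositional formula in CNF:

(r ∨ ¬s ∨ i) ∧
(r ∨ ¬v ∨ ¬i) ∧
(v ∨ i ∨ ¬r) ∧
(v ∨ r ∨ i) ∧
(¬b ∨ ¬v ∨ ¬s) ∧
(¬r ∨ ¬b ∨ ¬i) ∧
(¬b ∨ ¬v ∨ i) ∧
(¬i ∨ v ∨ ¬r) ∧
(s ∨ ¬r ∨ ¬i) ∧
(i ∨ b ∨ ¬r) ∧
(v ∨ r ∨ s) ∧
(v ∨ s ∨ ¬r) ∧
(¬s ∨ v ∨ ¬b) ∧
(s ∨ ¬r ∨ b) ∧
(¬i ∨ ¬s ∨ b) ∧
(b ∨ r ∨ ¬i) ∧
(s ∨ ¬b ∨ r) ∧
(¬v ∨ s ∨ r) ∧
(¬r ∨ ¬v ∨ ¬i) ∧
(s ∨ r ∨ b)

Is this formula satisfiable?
No

No, the formula is not satisfiable.

No assignment of truth values to the variables can make all 20 clauses true simultaneously.

The formula is UNSAT (unsatisfiable).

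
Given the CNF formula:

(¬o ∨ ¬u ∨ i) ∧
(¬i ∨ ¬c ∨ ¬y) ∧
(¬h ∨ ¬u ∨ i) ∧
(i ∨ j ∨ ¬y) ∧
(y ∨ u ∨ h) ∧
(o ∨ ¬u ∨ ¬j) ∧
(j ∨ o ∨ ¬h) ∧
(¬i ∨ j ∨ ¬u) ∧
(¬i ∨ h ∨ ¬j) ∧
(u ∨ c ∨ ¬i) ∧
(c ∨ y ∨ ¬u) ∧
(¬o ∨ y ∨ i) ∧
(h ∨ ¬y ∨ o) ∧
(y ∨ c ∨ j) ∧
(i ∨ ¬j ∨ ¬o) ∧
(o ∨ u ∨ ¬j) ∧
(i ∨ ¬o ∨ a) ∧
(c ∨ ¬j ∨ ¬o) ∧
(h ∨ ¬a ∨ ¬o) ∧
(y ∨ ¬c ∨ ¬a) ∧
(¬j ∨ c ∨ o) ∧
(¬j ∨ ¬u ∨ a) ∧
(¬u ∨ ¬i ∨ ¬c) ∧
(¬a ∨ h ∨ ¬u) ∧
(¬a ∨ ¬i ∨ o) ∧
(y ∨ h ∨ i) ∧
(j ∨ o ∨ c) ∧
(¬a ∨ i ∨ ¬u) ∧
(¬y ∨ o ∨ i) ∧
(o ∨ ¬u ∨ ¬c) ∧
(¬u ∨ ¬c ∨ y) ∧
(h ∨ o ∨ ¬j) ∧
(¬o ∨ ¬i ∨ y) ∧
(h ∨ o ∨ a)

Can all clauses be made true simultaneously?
No

No, the formula is not satisfiable.

No assignment of truth values to the variables can make all 34 clauses true simultaneously.

The formula is UNSAT (unsatisfiable).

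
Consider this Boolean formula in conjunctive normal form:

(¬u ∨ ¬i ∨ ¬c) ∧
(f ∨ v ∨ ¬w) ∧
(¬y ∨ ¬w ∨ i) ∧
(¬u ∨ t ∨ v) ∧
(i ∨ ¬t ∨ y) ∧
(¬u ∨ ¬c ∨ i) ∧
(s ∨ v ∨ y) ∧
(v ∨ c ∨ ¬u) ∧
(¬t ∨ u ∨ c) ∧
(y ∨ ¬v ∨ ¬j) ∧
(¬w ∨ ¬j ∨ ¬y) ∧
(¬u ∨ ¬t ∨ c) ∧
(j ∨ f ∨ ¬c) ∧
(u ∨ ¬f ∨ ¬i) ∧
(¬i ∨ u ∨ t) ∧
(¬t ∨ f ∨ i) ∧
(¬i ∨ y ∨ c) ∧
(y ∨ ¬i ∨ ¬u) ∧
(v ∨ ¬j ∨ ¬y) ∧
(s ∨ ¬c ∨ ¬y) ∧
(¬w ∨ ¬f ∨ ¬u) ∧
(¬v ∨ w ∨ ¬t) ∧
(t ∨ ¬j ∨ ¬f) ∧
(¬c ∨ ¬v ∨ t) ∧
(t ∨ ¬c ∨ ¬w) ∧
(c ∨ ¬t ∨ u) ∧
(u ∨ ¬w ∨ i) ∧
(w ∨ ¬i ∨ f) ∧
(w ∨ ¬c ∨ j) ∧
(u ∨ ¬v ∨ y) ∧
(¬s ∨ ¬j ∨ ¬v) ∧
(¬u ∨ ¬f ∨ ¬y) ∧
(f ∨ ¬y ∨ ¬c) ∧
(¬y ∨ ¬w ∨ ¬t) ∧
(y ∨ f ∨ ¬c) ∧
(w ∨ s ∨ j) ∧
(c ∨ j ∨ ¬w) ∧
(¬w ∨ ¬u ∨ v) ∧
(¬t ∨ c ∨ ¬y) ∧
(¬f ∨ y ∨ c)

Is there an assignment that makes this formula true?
Yes

Yes, the formula is satisfiable.

One satisfying assignment is: u=False, j=False, c=False, s=True, v=False, y=False, i=False, w=False, t=False, f=False

Verification: With this assignment, all 40 clauses evaluate to true.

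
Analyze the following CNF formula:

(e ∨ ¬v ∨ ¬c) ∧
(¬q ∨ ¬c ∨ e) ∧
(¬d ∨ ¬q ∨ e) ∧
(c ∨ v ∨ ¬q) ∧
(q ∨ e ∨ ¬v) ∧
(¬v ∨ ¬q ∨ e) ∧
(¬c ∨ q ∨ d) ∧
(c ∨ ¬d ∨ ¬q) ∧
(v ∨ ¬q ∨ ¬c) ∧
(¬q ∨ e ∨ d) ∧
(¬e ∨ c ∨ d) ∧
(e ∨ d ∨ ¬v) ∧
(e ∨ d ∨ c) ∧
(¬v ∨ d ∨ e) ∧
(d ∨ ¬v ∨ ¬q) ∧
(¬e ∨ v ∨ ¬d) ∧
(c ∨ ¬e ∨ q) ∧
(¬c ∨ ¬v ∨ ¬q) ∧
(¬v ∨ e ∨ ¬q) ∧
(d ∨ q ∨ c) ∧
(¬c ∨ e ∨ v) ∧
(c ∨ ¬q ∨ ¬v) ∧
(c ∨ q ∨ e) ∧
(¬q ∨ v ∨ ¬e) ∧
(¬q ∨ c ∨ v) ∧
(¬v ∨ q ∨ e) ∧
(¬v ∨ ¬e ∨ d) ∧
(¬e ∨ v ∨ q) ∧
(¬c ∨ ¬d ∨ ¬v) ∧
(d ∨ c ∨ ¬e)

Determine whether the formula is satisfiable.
No

No, the formula is not satisfiable.

No assignment of truth values to the variables can make all 30 clauses true simultaneously.

The formula is UNSAT (unsatisfiable).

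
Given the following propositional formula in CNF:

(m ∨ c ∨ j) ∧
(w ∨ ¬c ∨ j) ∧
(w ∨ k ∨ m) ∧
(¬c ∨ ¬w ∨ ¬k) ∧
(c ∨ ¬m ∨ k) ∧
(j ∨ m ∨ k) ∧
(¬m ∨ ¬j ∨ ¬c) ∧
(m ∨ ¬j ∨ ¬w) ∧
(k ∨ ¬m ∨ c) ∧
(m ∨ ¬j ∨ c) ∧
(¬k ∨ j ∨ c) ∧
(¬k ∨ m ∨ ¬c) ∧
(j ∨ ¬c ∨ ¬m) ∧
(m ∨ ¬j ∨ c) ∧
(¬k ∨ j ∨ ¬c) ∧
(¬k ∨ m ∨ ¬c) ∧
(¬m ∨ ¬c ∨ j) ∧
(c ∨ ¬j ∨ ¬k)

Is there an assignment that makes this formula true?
No

No, the formula is not satisfiable.

No assignment of truth values to the variables can make all 18 clauses true simultaneously.

The formula is UNSAT (unsatisfiable).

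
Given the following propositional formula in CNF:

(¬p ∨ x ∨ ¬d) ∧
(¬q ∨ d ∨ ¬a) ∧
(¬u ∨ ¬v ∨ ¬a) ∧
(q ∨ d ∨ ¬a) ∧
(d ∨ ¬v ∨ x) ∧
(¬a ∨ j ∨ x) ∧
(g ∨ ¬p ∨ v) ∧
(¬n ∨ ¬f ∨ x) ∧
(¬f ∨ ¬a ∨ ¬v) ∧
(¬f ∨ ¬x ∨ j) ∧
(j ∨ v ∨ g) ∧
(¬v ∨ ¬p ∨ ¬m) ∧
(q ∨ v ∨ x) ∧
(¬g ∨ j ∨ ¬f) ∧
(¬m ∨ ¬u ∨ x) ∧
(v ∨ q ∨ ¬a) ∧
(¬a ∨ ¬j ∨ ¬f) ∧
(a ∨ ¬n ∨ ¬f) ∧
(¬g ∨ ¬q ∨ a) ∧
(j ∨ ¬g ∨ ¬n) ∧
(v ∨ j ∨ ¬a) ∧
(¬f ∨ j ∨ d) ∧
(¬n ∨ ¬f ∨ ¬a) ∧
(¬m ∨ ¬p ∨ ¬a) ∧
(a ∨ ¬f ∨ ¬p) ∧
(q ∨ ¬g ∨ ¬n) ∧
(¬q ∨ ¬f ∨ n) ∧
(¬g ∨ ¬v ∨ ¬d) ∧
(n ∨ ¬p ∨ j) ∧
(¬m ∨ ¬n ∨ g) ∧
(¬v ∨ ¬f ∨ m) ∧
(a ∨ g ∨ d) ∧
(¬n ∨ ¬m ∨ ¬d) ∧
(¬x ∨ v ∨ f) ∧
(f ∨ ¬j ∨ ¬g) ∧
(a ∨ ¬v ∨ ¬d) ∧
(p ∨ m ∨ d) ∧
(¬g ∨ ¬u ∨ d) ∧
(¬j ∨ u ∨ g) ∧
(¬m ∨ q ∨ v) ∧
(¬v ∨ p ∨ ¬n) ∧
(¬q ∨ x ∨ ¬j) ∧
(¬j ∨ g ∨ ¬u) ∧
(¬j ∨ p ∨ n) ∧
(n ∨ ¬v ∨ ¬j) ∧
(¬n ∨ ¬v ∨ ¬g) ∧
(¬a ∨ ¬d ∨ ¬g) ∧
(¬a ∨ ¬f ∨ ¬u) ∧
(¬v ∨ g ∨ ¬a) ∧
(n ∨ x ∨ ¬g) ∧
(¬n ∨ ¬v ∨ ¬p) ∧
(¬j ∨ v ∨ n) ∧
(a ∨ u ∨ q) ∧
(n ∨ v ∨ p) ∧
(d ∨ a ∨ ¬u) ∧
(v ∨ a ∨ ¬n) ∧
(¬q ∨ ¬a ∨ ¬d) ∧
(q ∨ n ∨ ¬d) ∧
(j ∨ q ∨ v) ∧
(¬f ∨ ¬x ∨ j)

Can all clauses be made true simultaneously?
No

No, the formula is not satisfiable.

No assignment of truth values to the variables can make all 60 clauses true simultaneously.

The formula is UNSAT (unsatisfiable).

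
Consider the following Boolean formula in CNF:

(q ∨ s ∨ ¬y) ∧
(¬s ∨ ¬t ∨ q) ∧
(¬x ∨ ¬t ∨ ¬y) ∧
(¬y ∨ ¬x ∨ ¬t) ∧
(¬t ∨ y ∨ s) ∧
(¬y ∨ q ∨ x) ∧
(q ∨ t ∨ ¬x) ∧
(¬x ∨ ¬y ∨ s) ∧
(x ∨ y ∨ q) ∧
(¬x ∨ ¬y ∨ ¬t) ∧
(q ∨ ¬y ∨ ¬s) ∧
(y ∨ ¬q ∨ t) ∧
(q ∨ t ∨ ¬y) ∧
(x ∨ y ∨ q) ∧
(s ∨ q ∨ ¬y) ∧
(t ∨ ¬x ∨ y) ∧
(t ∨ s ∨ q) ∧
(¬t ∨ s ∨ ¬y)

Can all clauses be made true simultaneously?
Yes

Yes, the formula is satisfiable.

One satisfying assignment is: y=False, t=True, s=True, x=False, q=True

Verification: With this assignment, all 18 clauses evaluate to true.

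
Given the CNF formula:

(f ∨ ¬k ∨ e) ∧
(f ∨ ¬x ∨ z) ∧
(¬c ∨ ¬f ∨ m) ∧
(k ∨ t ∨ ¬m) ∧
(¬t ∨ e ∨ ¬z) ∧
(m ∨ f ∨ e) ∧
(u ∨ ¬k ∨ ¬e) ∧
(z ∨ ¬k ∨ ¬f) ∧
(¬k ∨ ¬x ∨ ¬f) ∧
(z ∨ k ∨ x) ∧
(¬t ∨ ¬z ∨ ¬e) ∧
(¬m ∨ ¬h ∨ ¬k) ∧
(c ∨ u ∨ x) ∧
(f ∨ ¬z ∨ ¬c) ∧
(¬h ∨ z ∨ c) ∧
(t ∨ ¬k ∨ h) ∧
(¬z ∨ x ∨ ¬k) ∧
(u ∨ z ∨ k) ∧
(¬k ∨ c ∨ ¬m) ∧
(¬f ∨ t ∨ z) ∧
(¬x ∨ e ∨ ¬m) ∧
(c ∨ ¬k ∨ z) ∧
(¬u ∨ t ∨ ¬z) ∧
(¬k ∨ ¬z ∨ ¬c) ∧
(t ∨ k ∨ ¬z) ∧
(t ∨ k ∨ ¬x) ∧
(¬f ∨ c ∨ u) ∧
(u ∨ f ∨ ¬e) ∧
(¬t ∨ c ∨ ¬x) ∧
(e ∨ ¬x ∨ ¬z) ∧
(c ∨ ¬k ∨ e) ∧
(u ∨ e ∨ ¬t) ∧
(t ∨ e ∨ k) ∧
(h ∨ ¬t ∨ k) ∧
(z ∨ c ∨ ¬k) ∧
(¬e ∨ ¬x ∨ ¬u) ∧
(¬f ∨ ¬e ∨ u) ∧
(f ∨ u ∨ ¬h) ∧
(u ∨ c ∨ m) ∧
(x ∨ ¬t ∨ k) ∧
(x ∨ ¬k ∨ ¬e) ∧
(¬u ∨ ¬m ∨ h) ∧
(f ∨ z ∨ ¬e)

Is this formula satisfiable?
No

No, the formula is not satisfiable.

No assignment of truth values to the variables can make all 43 clauses true simultaneously.

The formula is UNSAT (unsatisfiable).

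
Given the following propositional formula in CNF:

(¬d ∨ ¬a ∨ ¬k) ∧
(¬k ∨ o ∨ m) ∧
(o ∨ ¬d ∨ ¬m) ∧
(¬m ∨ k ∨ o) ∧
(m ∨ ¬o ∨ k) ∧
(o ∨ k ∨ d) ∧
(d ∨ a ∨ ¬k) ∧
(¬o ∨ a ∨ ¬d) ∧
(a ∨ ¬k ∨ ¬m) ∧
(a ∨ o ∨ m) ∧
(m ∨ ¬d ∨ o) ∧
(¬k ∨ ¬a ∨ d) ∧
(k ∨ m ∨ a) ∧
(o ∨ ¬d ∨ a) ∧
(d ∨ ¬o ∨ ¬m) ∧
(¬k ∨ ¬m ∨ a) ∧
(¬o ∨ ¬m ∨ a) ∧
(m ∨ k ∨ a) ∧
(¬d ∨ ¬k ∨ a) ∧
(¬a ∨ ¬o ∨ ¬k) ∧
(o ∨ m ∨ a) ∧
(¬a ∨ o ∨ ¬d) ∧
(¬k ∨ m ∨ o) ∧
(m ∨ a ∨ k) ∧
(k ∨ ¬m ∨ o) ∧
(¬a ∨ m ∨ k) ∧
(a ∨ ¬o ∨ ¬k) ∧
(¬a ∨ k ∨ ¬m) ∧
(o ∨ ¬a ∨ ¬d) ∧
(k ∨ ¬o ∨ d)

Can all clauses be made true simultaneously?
No

No, the formula is not satisfiable.

No assignment of truth values to the variables can make all 30 clauses true simultaneously.

The formula is UNSAT (unsatisfiable).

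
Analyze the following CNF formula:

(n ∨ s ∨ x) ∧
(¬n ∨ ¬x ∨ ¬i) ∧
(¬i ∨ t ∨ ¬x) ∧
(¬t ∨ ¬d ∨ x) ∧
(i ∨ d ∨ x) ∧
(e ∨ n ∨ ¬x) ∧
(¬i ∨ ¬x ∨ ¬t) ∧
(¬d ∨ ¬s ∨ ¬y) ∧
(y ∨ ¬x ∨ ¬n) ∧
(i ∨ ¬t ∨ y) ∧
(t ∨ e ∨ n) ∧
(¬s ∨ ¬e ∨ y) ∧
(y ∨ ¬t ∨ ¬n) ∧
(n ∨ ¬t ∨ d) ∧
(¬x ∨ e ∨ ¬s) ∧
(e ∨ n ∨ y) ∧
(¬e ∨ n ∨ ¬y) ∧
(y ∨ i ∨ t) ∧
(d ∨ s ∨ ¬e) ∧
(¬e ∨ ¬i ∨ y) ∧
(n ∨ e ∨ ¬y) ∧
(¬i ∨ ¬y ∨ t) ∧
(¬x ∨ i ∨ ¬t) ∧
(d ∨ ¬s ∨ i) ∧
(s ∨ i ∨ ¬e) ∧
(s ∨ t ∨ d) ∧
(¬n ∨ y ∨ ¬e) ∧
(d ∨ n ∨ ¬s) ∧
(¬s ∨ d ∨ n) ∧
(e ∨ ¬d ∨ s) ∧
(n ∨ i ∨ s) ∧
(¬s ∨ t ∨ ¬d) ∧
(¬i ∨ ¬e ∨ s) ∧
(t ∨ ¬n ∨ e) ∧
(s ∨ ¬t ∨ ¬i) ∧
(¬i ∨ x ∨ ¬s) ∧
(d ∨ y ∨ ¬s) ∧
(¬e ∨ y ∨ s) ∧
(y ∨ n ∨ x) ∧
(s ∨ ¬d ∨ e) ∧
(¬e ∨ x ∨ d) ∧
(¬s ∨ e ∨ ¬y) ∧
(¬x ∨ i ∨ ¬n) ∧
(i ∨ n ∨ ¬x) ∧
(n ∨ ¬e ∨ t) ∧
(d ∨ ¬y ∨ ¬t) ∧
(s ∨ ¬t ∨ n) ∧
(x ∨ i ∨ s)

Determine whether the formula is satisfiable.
No

No, the formula is not satisfiable.

No assignment of truth values to the variables can make all 48 clauses true simultaneously.

The formula is UNSAT (unsatisfiable).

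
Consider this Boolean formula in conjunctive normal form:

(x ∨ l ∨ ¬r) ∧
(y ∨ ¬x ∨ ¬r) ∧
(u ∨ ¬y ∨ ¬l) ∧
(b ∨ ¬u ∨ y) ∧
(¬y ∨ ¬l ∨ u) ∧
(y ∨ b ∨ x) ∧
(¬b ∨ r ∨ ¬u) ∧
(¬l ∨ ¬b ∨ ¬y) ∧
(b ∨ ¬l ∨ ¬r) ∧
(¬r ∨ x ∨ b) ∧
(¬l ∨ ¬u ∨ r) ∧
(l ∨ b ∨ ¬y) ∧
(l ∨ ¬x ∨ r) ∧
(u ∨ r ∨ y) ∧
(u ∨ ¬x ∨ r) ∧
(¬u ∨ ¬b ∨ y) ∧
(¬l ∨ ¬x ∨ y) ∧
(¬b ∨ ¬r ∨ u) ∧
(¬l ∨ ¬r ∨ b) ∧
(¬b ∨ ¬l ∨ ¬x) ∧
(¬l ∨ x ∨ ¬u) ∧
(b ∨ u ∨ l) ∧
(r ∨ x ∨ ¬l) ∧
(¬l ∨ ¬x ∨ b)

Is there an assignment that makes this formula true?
Yes

Yes, the formula is satisfiable.

One satisfying assignment is: x=False, b=True, y=True, r=False, l=False, u=False

Verification: With this assignment, all 24 clauses evaluate to true.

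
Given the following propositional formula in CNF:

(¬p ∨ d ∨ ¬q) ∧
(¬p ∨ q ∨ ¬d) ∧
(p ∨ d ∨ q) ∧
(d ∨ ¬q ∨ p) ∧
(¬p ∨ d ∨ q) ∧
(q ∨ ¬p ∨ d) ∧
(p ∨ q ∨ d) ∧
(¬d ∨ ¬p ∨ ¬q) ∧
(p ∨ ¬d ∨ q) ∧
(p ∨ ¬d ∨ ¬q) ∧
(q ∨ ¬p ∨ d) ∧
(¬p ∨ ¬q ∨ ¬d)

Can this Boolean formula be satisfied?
No

No, the formula is not satisfiable.

No assignment of truth values to the variables can make all 12 clauses true simultaneously.

The formula is UNSAT (unsatisfiable).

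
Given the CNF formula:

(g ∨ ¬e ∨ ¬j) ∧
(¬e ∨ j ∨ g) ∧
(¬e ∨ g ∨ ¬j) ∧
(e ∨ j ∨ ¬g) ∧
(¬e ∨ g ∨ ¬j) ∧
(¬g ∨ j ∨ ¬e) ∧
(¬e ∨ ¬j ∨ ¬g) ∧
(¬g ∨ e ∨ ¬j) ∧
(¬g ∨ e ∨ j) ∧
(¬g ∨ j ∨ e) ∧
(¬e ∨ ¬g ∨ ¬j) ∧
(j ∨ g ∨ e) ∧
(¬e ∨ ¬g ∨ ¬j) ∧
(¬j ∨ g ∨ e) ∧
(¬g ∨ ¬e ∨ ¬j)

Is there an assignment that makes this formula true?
No

No, the formula is not satisfiable.

No assignment of truth values to the variables can make all 15 clauses true simultaneously.

The formula is UNSAT (unsatisfiable).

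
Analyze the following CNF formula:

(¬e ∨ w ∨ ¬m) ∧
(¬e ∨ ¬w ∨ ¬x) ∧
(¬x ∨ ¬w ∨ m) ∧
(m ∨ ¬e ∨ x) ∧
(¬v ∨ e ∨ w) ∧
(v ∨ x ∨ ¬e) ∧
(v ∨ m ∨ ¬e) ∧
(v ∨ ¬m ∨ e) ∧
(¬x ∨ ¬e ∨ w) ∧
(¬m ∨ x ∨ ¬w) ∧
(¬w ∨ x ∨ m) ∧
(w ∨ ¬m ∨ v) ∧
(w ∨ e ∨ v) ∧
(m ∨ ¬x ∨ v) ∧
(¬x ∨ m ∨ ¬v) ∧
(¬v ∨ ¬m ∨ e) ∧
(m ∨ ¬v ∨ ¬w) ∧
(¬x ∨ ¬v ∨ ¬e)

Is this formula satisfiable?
No

No, the formula is not satisfiable.

No assignment of truth values to the variables can make all 18 clauses true simultaneously.

The formula is UNSAT (unsatisfiable).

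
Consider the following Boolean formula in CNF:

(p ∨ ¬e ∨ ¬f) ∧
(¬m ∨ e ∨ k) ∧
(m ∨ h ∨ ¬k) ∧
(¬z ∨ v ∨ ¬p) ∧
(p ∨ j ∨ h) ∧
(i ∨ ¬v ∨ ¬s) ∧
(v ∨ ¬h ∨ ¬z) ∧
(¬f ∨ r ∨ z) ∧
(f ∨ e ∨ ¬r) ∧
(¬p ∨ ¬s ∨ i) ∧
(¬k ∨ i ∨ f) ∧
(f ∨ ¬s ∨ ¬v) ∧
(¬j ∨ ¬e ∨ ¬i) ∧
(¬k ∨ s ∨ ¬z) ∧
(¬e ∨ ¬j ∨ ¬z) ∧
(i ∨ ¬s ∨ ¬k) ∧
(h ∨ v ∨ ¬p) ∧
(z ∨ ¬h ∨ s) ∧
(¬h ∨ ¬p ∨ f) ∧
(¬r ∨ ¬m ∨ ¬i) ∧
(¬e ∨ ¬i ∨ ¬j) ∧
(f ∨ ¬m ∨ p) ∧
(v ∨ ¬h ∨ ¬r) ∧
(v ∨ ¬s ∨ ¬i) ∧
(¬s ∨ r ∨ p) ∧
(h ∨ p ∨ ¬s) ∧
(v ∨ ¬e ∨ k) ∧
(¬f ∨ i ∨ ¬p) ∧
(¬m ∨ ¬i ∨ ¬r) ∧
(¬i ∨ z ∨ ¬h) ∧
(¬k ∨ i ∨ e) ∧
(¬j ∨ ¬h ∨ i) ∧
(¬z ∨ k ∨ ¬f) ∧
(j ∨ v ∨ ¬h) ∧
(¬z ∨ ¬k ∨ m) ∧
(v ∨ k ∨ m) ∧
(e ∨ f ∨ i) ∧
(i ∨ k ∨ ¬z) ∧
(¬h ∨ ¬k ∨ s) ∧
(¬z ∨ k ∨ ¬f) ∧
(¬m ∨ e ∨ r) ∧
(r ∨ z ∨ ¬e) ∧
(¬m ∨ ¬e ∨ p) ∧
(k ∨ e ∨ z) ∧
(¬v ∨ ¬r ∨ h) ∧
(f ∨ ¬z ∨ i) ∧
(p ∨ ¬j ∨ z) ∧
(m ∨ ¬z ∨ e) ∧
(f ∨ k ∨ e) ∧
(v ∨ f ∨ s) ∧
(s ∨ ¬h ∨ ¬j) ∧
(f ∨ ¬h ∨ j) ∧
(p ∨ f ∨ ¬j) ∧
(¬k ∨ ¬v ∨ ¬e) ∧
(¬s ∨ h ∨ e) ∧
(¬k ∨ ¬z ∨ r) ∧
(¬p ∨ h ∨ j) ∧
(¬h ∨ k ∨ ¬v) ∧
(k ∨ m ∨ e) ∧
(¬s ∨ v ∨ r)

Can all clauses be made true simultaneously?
No

No, the formula is not satisfiable.

No assignment of truth values to the variables can make all 60 clauses true simultaneously.

The formula is UNSAT (unsatisfiable).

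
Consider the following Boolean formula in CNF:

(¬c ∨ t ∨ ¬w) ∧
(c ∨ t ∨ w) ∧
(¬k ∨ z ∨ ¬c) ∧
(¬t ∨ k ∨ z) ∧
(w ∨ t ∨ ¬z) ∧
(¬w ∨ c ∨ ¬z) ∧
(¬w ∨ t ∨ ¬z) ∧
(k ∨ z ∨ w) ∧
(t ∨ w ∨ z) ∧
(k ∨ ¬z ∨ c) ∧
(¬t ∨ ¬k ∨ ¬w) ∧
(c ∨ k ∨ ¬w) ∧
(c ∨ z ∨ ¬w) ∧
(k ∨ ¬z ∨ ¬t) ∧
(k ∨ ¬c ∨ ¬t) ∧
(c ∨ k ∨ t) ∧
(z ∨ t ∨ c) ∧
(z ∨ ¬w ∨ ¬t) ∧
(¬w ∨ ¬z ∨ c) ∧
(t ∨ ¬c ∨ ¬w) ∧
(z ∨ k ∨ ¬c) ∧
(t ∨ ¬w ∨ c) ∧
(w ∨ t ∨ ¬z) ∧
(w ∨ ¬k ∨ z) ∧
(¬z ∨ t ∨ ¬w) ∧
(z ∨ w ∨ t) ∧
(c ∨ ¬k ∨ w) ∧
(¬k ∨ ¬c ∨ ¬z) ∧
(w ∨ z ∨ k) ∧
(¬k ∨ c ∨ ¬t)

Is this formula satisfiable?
No

No, the formula is not satisfiable.

No assignment of truth values to the variables can make all 30 clauses true simultaneously.

The formula is UNSAT (unsatisfiable).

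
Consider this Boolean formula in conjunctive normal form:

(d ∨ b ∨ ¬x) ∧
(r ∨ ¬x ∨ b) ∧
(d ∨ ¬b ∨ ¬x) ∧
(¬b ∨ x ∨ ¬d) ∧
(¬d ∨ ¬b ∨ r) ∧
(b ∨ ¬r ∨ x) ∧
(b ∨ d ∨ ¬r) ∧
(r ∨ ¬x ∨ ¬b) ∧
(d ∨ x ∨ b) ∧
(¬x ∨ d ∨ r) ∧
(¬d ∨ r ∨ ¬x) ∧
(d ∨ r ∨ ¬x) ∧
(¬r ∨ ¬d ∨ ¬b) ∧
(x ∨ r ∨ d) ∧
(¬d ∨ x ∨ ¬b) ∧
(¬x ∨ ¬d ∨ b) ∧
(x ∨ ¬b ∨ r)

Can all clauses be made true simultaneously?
Yes

Yes, the formula is satisfiable.

One satisfying assignment is: b=False, x=False, r=False, d=True

Verification: With this assignment, all 17 clauses evaluate to true.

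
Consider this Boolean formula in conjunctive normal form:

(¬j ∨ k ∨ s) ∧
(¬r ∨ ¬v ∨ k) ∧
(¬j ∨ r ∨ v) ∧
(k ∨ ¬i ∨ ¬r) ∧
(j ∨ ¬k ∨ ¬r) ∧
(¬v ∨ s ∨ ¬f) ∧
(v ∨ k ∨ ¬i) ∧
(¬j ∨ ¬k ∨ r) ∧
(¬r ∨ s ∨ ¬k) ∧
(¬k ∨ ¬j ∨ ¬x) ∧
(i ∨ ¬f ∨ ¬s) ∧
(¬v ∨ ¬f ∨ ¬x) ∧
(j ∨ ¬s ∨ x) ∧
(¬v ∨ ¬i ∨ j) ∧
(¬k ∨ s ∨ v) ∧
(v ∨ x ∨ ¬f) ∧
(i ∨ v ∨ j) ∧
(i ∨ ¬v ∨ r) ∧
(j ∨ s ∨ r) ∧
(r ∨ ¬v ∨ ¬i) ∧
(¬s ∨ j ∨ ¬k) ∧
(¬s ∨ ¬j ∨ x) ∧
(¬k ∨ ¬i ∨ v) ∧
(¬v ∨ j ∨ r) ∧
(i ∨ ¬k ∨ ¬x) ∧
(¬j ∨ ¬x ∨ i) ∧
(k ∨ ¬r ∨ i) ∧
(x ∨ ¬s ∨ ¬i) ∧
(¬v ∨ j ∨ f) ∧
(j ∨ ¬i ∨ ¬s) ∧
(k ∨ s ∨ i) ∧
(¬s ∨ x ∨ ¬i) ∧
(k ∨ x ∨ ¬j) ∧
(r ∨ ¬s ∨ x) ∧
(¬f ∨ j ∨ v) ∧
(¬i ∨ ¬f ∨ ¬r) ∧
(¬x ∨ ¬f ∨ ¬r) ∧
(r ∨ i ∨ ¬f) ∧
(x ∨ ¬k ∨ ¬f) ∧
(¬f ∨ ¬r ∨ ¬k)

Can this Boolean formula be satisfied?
No

No, the formula is not satisfiable.

No assignment of truth values to the variables can make all 40 clauses true simultaneously.

The formula is UNSAT (unsatisfiable).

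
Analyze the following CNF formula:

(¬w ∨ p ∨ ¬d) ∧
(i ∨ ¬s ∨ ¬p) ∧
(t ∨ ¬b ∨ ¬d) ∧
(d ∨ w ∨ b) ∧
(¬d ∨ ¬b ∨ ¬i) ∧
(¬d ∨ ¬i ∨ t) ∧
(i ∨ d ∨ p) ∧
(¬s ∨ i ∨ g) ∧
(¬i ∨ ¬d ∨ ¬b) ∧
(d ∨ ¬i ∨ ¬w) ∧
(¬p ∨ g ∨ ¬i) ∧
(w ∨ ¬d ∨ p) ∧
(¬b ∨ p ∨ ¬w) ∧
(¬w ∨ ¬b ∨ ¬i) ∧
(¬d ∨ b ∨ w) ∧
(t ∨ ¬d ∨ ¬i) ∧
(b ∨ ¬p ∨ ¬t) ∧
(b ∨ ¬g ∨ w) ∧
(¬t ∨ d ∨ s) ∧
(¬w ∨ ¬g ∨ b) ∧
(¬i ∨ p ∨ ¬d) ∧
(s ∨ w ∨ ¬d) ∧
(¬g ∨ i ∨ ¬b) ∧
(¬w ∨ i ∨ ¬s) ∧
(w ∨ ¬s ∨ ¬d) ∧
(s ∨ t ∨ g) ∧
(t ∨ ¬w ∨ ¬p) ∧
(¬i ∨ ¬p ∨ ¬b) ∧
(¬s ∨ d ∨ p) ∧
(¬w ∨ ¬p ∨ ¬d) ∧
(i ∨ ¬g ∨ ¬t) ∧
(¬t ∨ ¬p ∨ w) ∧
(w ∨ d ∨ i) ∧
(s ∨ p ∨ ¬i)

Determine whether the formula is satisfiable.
No

No, the formula is not satisfiable.

No assignment of truth values to the variables can make all 34 clauses true simultaneously.

The formula is UNSAT (unsatisfiable).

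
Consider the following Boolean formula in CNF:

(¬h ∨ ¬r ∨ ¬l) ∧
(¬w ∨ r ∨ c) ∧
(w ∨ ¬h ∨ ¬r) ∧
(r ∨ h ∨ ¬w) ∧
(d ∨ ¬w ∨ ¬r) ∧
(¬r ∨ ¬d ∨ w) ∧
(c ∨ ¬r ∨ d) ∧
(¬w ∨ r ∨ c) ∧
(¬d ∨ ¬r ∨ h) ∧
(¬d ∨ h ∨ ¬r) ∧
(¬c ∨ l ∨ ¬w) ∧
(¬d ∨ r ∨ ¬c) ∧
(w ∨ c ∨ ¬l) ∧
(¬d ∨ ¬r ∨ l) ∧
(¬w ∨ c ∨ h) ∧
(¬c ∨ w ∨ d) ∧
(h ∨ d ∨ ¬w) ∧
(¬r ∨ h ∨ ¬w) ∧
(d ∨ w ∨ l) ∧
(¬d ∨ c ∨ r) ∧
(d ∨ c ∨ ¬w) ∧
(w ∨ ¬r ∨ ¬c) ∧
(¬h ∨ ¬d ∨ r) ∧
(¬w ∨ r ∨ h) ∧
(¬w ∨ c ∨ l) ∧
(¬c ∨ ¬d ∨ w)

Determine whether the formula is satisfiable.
Yes

Yes, the formula is satisfiable.

One satisfying assignment is: d=False, r=False, h=True, w=True, c=True, l=True

Verification: With this assignment, all 26 clauses evaluate to true.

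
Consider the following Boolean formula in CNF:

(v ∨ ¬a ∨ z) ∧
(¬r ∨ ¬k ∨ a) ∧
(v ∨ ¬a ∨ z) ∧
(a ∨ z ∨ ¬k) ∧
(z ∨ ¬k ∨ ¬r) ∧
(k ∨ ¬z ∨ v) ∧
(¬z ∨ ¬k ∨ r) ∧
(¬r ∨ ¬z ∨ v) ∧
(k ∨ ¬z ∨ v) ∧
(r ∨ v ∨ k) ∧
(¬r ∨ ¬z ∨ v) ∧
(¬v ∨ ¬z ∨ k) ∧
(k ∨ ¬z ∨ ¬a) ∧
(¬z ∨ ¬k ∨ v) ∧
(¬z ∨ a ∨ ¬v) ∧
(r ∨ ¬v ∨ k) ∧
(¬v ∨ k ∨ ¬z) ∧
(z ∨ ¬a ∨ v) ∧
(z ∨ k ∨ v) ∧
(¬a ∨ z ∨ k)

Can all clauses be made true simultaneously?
Yes

Yes, the formula is satisfiable.

One satisfying assignment is: a=True, k=True, v=True, z=True, r=True

Verification: With this assignment, all 20 clauses evaluate to true.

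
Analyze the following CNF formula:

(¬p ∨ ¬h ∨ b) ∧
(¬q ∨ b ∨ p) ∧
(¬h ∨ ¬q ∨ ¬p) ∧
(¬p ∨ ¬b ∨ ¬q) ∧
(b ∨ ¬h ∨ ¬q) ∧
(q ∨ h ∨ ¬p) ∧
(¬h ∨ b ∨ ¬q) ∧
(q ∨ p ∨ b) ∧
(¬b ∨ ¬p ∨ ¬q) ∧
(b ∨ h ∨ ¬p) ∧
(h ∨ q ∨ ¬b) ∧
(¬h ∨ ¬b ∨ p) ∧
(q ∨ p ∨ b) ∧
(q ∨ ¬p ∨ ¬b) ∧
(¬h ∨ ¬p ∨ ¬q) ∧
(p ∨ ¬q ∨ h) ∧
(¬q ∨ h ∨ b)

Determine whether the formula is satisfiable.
No

No, the formula is not satisfiable.

No assignment of truth values to the variables can make all 17 clauses true simultaneously.

The formula is UNSAT (unsatisfiable).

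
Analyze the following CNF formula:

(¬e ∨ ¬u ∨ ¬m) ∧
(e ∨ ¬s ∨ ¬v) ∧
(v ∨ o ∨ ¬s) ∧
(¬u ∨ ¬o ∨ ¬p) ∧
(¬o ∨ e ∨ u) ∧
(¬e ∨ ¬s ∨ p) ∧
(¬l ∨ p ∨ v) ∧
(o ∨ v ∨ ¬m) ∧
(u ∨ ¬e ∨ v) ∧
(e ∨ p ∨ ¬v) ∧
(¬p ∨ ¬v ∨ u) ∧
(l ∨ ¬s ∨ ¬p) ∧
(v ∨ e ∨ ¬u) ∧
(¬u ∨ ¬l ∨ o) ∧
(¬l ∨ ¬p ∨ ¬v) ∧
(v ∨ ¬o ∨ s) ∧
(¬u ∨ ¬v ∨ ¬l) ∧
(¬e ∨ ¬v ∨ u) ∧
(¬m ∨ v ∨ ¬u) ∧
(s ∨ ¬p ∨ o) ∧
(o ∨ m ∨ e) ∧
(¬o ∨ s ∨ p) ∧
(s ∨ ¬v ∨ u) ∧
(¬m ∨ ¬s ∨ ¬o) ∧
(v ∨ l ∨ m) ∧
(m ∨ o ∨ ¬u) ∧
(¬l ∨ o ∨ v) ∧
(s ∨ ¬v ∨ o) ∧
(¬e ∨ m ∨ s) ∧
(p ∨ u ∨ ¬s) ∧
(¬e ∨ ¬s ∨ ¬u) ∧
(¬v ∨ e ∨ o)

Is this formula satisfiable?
No

No, the formula is not satisfiable.

No assignment of truth values to the variables can make all 32 clauses true simultaneously.

The formula is UNSAT (unsatisfiable).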